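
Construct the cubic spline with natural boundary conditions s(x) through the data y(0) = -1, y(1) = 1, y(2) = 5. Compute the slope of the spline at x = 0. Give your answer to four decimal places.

Let M_i = s''(x_i). Step sizes h_i = 1, 1; slopes of the chords Δ_i = (y_(i+1) - y_i)/h_i = 2, 4.
  1·M_0 + 4·M_1 + 1·M_2 = 6(Δ_1 - Δ_0) = 12
Natural end conditions: M_0 = M_2 = 0.
Solving the tridiagonal system: M_0 = 0, M_1 = 3, M_2 = 0.
On [0, 1], s'(x) = b_0 + 2c_0·x + 3d_0·x² with b_0 = Δ_0 - h_0(2M_0 + M_1)/6 = 3/2, c_0 = M_0/2 = 0, d_0 = (M_1 - M_0)/(6h_0) = 1/2. So s'(0) = 3/2.

1.5000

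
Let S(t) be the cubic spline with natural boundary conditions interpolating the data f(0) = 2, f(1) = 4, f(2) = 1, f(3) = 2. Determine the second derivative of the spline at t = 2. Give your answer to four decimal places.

Put σ_i = S'' at the i-th knot. Here h = (1, 1, 1) and Δ = (2, -3, 1), so the interior equations h_(i-1)·σ_(i-1) + 2(h_(i-1)+h_i)·σ_i + h_i·σ_(i+1) = 6(Δ_i − Δ_(i-1)) read
  1·σ_0 + 4·σ_1 + 1·σ_2 = 6(Δ_1 - Δ_0) = -30
  1·σ_1 + 4·σ_2 + 1·σ_3 = 6(Δ_2 - Δ_1) = 24
Natural end conditions: σ_0 = σ_3 = 0.
Forward elimination and back-substitution give σ_0 = 0, σ_1 = -48/5, σ_2 = 42/5, σ_3 = 0.

8.4000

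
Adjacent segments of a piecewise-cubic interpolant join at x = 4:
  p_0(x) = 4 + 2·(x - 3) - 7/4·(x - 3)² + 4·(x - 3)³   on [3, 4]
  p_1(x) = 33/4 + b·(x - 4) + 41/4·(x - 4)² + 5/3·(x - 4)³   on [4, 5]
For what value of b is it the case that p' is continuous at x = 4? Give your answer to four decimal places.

p_0'(x) = 2 - 7/2·(x - 3) + 12·(x - 3)², so p_0'(4) = 21/2. On the right, p_1'(4) = b, so b = 21/2.

10.5000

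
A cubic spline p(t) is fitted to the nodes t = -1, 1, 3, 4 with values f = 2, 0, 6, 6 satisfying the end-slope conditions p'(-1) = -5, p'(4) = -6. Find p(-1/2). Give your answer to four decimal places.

Let m_i = p''(x_i). Step sizes h_i = 2, 2, 1; slopes of the chords Δ_i = (y_(i+1) - y_i)/h_i = -1, 3, 0.
  2·m_0 + 8·m_1 + 2·m_2 = 6(Δ_1 - Δ_0) = 24
  2·m_1 + 6·m_2 + 1·m_3 = 6(Δ_2 - Δ_1) = -18
Clamped end conditions give two more equations: 2h_0·m_0 + h_0·m_1 = 6(Δ_0 - p'(-1)) = 24 and h_2·m_2 + 2h_2·m_3 = 6(p'(4) - Δ_2) = -36.
Hence m_0 = 116/23, m_1 = 44/23, m_2 = -16/23, m_3 = -406/23.
On [-1, 1], p(t) = 2 - 5·(t + 1) + 58/23·(t + 1)² - 6/23·(t + 1)³.
With (t + 1) = 1/2: p(-1/2) = 9/92.

0.0978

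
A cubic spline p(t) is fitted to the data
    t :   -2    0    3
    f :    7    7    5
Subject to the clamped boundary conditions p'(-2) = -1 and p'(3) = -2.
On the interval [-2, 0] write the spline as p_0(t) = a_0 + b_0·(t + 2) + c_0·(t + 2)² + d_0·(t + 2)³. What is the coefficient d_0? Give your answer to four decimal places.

Let σ_i = p''(x_i). Step sizes h_i = 2, 3; slopes of the chords Δ_i = (y_(i+1) - y_i)/h_i = 0, -2/3.
  2·σ_0 + 10·σ_1 + 3·σ_2 = 6(Δ_1 - Δ_0) = -4
Clamped end conditions give two more equations: 2h_0·σ_0 + h_0·σ_1 = 6(Δ_0 - p'(-2)) = 6 and h_1·σ_1 + 2h_1·σ_2 = 6(p'(3) - Δ_1) = -8.
Solving: σ_0 = 17/10, σ_1 = -2/5, σ_2 = -17/15.
On [-2, 0], with p_0(t) = a_0 + b_0·(t + 2) + c_0·(t + 2)² + d_0·(t + 2)³: c_0 = σ_0/2 = 17/20, d_0 = (σ_1 - σ_0)/(6h_0) = -7/40, b_0 = Δ_0 - h_0(2σ_0 + σ_1)/6 = -1.

-0.1750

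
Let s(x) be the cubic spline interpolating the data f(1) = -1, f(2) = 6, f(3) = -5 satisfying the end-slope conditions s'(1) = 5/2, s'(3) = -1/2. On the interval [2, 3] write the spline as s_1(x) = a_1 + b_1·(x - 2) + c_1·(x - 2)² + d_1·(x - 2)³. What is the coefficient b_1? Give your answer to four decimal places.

Put M_i = s'' at the i-th knot. Here h = (1, 1) and Δ = (7, -11), so the interior equations h_(i-1)·M_(i-1) + 2(h_(i-1)+h_i)·M_i + h_i·M_(i+1) = 6(Δ_i − Δ_(i-1)) read
  1·M_0 + 4·M_1 + 1·M_2 = 6(Δ_1 - Δ_0) = -108
Clamped end conditions give two more equations: 2h_0·M_0 + h_0·M_1 = 6(Δ_0 - s'(1)) = 27 and h_1·M_1 + 2h_1·M_2 = 6(s'(3) - Δ_1) = 63.
Hence M_0 = 39, M_1 = -51, M_2 = 57.
On [2, 3], with s_1(x) = a_1 + b_1·(x - 2) + c_1·(x - 2)² + d_1·(x - 2)³: c_1 = M_1/2 = -51/2, d_1 = (M_2 - M_1)/(6h_1) = 18, b_1 = Δ_1 - h_1(2M_1 + M_2)/6 = -7/2.

-3.5000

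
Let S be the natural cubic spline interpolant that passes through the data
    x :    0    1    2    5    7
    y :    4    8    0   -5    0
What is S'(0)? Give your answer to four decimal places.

With σ_i denoting the second derivative at x_i, h_i = 1, 1, 3, 2, and Δ_i = (y_(i+1) − y_i)/h_i = 4, -8, -5/3, 5/2:
  1·σ_0 + 4·σ_1 + 1·σ_2 = 6(Δ_1 - Δ_0) = -72
  1·σ_1 + 8·σ_2 + 3·σ_3 = 6(Δ_2 - Δ_1) = 38
  3·σ_2 + 10·σ_3 + 2·σ_4 = 6(Δ_3 - Δ_2) = 25
Natural end conditions: σ_0 = σ_4 = 0.
Solving the tridiagonal system: σ_0 = 0, σ_1 = -5417/274, σ_2 = 970/137, σ_3 = 103/274, σ_4 = 0.
On [0, 1], S'(x) = b_0 + 2c_0·x + 3d_0·x² with b_0 = Δ_0 - h_0(2σ_0 + σ_1)/6 = 11993/1644, c_0 = σ_0/2 = 0, d_0 = (σ_1 - σ_0)/(6h_0) = -5417/1644. So S'(0) = 11993/1644.

7.2950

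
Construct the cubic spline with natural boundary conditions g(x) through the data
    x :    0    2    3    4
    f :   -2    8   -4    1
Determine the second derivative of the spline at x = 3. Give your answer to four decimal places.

With M_i denoting the second derivative at x_i, h_i = 2, 1, 1, and Δ_i = (y_(i+1) − y_i)/h_i = 5, -12, 5:
  2·M_0 + 6·M_1 + 1·M_2 = 6(Δ_1 - Δ_0) = -102
  1·M_1 + 4·M_2 + 1·M_3 = 6(Δ_2 - Δ_1) = 102
Natural end conditions: M_0 = M_3 = 0.
Hence M_0 = 0, M_1 = -510/23, M_2 = 714/23, M_3 = 0.

31.0435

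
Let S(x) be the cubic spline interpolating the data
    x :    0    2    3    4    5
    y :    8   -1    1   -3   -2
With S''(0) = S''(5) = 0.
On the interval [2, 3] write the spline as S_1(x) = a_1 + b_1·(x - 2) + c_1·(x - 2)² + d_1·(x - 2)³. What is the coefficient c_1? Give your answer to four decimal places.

4.4128

With M_i denoting the second derivative at x_i, h_i = 2, 1, 1, 1, and Δ_i = (y_(i+1) − y_i)/h_i = -9/2, 2, -4, 1:
  2·M_0 + 6·M_1 + 1·M_2 = 6(Δ_1 - Δ_0) = 39
  1·M_1 + 4·M_2 + 1·M_3 = 6(Δ_2 - Δ_1) = -36
  1·M_2 + 4·M_3 + 1·M_4 = 6(Δ_3 - Δ_2) = 30
Natural end conditions: M_0 = M_4 = 0.
Forward elimination and back-substitution give M_0 = 0, M_1 = 759/86, M_2 = -600/43, M_3 = 945/86, M_4 = 0.
On [2, 3], with S_1(x) = a_1 + b_1·(x - 2) + c_1·(x - 2)² + d_1·(x - 2)³: c_1 = M_1/2 = 759/172, d_1 = (M_2 - M_1)/(6h_1) = -653/172, b_1 = Δ_1 - h_1(2M_1 + M_2)/6 = 119/86.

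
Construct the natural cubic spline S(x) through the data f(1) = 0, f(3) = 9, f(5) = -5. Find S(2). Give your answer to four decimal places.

Write M_i for S''(x_i). With h_i = 2, 2 and divided differences Δ_i = 9/2, -7, the continuity of S' gives the tridiagonal system
  2·M_0 + 8·M_1 + 2·M_2 = 6(Δ_1 - Δ_0) = -69
Natural end conditions: M_0 = M_2 = 0.
Solving: M_0 = 0, M_1 = -69/8, M_2 = 0.
On [1, 3], S(x) = 0 + 59/8·(x - 1) + 0·(x - 1)² - 23/32·(x - 1)³.
With (x - 1) = 1: S(2) = 213/32.

6.6563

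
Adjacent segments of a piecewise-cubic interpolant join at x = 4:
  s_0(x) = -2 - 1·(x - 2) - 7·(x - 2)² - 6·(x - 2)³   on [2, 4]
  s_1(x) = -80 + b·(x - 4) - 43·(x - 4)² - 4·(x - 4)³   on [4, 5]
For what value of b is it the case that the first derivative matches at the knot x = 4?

-101

s_0'(x) = -1 - 14·(x - 2) - 18·(x - 2)², so s_0'(4) = -101. On the right, s_1'(4) = b, so b = -101.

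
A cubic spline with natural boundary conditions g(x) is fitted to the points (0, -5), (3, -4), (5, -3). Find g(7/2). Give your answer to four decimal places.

-3.7719

Write σ_i for g''(x_i). With h_i = 3, 2 and divided differences Δ_i = 1/3, 1/2, the continuity of g' gives the tridiagonal system
  3·σ_0 + 10·σ_1 + 2·σ_2 = 6(Δ_1 - Δ_0) = 1
Natural end conditions: σ_0 = σ_2 = 0.
Solving the tridiagonal system: σ_0 = 0, σ_1 = 1/10, σ_2 = 0.
On [3, 5], g(x) = -4 + 13/30·(x - 3) + 1/20·(x - 3)² - 1/120·(x - 3)³.
With (x - 3) = 1/2: g(7/2) = -1207/320.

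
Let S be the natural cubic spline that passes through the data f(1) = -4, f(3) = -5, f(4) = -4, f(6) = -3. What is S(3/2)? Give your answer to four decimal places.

-4.5045

With M_i denoting the second derivative at x_i, h_i = 2, 1, 2, and Δ_i = (y_(i+1) − y_i)/h_i = -1/2, 1, 1/2:
  2·M_0 + 6·M_1 + 1·M_2 = 6(Δ_1 - Δ_0) = 9
  1·M_1 + 6·M_2 + 2·M_3 = 6(Δ_2 - Δ_1) = -3
Natural end conditions: M_0 = M_3 = 0.
Forward elimination and back-substitution give M_0 = 0, M_1 = 57/35, M_2 = -27/35, M_3 = 0.
On [1, 3], S(t) = -4 - 73/70·(t - 1) + 0·(t - 1)² + 19/140·(t - 1)³.
With (t - 1) = 1/2: S(3/2) = -1009/224.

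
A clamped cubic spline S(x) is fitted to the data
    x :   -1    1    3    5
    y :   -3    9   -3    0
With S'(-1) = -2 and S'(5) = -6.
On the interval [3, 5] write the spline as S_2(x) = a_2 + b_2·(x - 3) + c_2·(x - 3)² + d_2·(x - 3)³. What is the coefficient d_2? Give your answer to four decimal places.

Put σ_i = S'' at the i-th knot. Here h = (2, 2, 2) and Δ = (6, -6, 3/2), so the interior equations h_(i-1)·σ_(i-1) + 2(h_(i-1)+h_i)·σ_i + h_i·σ_(i+1) = 6(Δ_i − Δ_(i-1)) read
  2·σ_0 + 8·σ_1 + 2·σ_2 = 6(Δ_1 - Δ_0) = -72
  2·σ_1 + 8·σ_2 + 2·σ_3 = 6(Δ_2 - Δ_1) = 45
Clamped end conditions give two more equations: 2h_0·σ_0 + h_0·σ_1 = 6(Δ_0 - S'(-1)) = 48 and h_2·σ_2 + 2h_2·σ_3 = 6(S'(5) - Δ_2) = -45.
Forward elimination and back-substitution give σ_0 = 629/30, σ_1 = -269/15, σ_2 = 443/30, σ_3 = -559/30.
On [3, 5], with S_2(x) = a_2 + b_2·(x - 3) + c_2·(x - 3)² + d_2·(x - 3)³: c_2 = σ_2/2 = 443/60, d_2 = (σ_3 - σ_2)/(6h_2) = -167/60, b_2 = Δ_2 - h_2(2σ_2 + σ_3)/6 = -32/15.

-2.7833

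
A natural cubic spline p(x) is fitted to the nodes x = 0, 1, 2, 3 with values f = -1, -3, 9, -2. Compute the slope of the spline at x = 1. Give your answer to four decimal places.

8.5333

Let m_i = p''(x_i). Step sizes h_i = 1, 1, 1; slopes of the chords Δ_i = (y_(i+1) - y_i)/h_i = -2, 12, -11.
  1·m_0 + 4·m_1 + 1·m_2 = 6(Δ_1 - Δ_0) = 84
  1·m_1 + 4·m_2 + 1·m_3 = 6(Δ_2 - Δ_1) = -138
Natural end conditions: m_0 = m_3 = 0.
Forward elimination and back-substitution give m_0 = 0, m_1 = 158/5, m_2 = -212/5, m_3 = 0.
On [1, 2], p'(x) = b_1 + 2c_1·(x - 1) + 3d_1·(x - 1)² with b_1 = Δ_1 - h_1(2m_1 + m_2)/6 = 128/15, c_1 = m_1/2 = 79/5, d_1 = (m_2 - m_1)/(6h_1) = -37/3. So p'(1) = 128/15.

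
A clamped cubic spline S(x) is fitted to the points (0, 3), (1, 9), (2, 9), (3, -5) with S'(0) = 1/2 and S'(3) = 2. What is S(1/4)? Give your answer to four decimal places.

Put M_i = S'' at the i-th knot. Here h = (1, 1, 1) and Δ = (6, 0, -14), so the interior equations h_(i-1)·M_(i-1) + 2(h_(i-1)+h_i)·M_i + h_i·M_(i+1) = 6(Δ_i − Δ_(i-1)) read
  1·M_0 + 4·M_1 + 1·M_2 = 6(Δ_1 - Δ_0) = -36
  1·M_1 + 4·M_2 + 1·M_3 = 6(Δ_2 - Δ_1) = -84
Clamped end conditions give two more equations: 2h_0·M_0 + h_0·M_1 = 6(Δ_0 - S'(0)) = 33 and h_2·M_2 + 2h_2·M_3 = 6(S'(3) - Δ_2) = 96.
Solving the tridiagonal system: M_0 = 94/5, M_1 = -23/5, M_2 = -182/5, M_3 = 331/5.
On [0, 1], S(x) = 3 + 1/2·x + 47/5·x² - 39/10·x³.
With x = 1/4: S(1/4) = 2337/640.

3.6516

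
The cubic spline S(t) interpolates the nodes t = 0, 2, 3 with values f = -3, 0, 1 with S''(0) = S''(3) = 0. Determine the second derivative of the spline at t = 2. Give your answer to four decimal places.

-0.5000

Let M_i = S''(x_i). Step sizes h_i = 2, 1; slopes of the chords Δ_i = (y_(i+1) - y_i)/h_i = 3/2, 1.
  2·M_0 + 6·M_1 + 1·M_2 = 6(Δ_1 - Δ_0) = -3
Natural end conditions: M_0 = M_2 = 0.
Hence M_0 = 0, M_1 = -1/2, M_2 = 0.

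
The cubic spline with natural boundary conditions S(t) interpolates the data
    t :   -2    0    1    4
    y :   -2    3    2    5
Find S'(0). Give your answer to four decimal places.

Put m_i = S'' at the i-th knot. Here h = (2, 1, 3) and Δ = (5/2, -1, 1), so the interior equations h_(i-1)·m_(i-1) + 2(h_(i-1)+h_i)·m_i + h_i·m_(i+1) = 6(Δ_i − Δ_(i-1)) read
  2·m_0 + 6·m_1 + 1·m_2 = 6(Δ_1 - Δ_0) = -21
  1·m_1 + 8·m_2 + 3·m_3 = 6(Δ_2 - Δ_1) = 12
Natural end conditions: m_0 = m_3 = 0.
Solving the tridiagonal system: m_0 = 0, m_1 = -180/47, m_2 = 93/47, m_3 = 0.
On [0, 1], S'(t) = b_1 + 2c_1·t + 3d_1·t² with b_1 = Δ_1 - h_1(2m_1 + m_2)/6 = -5/94, c_1 = m_1/2 = -90/47, d_1 = (m_2 - m_1)/(6h_1) = 91/94. So S'(0) = -5/94.

-0.0532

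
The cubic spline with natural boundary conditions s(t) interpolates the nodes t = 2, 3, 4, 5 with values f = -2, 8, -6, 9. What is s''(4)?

With M_i denoting the second derivative at x_i, h_i = 1, 1, 1, and Δ_i = (y_(i+1) − y_i)/h_i = 10, -14, 15:
  1·M_0 + 4·M_1 + 1·M_2 = 6(Δ_1 - Δ_0) = -144
  1·M_1 + 4·M_2 + 1·M_3 = 6(Δ_2 - Δ_1) = 174
Natural end conditions: M_0 = M_3 = 0.
Solving the tridiagonal system: M_0 = 0, M_1 = -50, M_2 = 56, M_3 = 0.

56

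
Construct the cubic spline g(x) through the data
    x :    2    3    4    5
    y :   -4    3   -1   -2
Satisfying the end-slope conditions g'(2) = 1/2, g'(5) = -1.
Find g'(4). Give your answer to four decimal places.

Write σ_i for g''(x_i). With h_i = 1, 1, 1 and divided differences Δ_i = 7, -4, -1, the continuity of g' gives the tridiagonal system
  1·σ_0 + 4·σ_1 + 1·σ_2 = 6(Δ_1 - Δ_0) = -66
  1·σ_1 + 4·σ_2 + 1·σ_3 = 6(Δ_2 - Δ_1) = 18
Clamped end conditions give two more equations: 2h_0·σ_0 + h_0·σ_1 = 6(Δ_0 - g'(2)) = 39 and h_2·σ_2 + 2h_2·σ_3 = 6(g'(5) - Δ_2) = 0.
Solving the tridiagonal system: σ_0 = 168/5, σ_1 = -141/5, σ_2 = 66/5, σ_3 = -33/5.
On [4, 5], g'(x) = b_2 + 2c_2·(x - 4) + 3d_2·(x - 4)² with b_2 = Δ_2 - h_2(2σ_2 + σ_3)/6 = -43/10, c_2 = σ_2/2 = 33/5, d_2 = (σ_3 - σ_2)/(6h_2) = -33/10. So g'(4) = -43/10.

-4.3000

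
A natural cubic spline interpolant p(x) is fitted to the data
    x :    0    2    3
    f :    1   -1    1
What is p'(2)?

Put m_i = p'' at the i-th knot. Here h = (2, 1) and Δ = (-1, 2), so the interior equations h_(i-1)·m_(i-1) + 2(h_(i-1)+h_i)·m_i + h_i·m_(i+1) = 6(Δ_i − Δ_(i-1)) read
  2·m_0 + 6·m_1 + 1·m_2 = 6(Δ_1 - Δ_0) = 18
Natural end conditions: m_0 = m_2 = 0.
Forward elimination and back-substitution give m_0 = 0, m_1 = 3, m_2 = 0.
On [2, 3], p'(x) = b_1 + 2c_1·(x - 2) + 3d_1·(x - 2)² with b_1 = Δ_1 - h_1(2m_1 + m_2)/6 = 1, c_1 = m_1/2 = 3/2, d_1 = (m_2 - m_1)/(6h_1) = -1/2. So p'(2) = 1.

1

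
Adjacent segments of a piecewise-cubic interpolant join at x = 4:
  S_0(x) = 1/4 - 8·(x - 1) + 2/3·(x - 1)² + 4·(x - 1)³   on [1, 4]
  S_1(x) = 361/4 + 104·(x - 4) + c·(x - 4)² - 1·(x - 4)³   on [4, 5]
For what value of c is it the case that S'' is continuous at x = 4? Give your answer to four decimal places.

S_0''(x) = 4/3 + 24·(x - 1), so S_0''(4) = 220/3. On the right, S_1''(4) = 2c, so c = 110/3.

36.6667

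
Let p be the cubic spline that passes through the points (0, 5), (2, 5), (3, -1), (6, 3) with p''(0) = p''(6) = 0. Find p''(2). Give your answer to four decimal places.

With M_i denoting the second derivative at x_i, h_i = 2, 1, 3, and Δ_i = (y_(i+1) − y_i)/h_i = 0, -6, 4/3:
  2·M_0 + 6·M_1 + 1·M_2 = 6(Δ_1 - Δ_0) = -36
  1·M_1 + 8·M_2 + 3·M_3 = 6(Δ_2 - Δ_1) = 44
Natural end conditions: M_0 = M_3 = 0.
Solving the tridiagonal system: M_0 = 0, M_1 = -332/47, M_2 = 300/47, M_3 = 0.

-7.0638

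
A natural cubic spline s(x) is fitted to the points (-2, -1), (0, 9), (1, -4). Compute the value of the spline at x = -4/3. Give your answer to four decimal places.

Write M_i for s''(x_i). With h_i = 2, 1 and divided differences Δ_i = 5, -13, the continuity of s' gives the tridiagonal system
  2·M_0 + 6·M_1 + 1·M_2 = 6(Δ_1 - Δ_0) = -108
Natural end conditions: M_0 = M_2 = 0.
Solving the tridiagonal system: M_0 = 0, M_1 = -18, M_2 = 0.
On [-2, 0], s(x) = -1 + 11·(x + 2) + 0·(x + 2)² - 3/2·(x + 2)³.
With (x + 2) = 2/3: s(-4/3) = 53/9.

5.8889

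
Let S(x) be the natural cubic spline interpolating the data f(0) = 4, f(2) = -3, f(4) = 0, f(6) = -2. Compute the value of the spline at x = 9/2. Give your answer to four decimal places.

0.1563

Write M_i for S''(x_i). With h_i = 2, 2, 2 and divided differences Δ_i = -7/2, 3/2, -1, the continuity of S' gives the tridiagonal system
  2·M_0 + 8·M_1 + 2·M_2 = 6(Δ_1 - Δ_0) = 30
  2·M_1 + 8·M_2 + 2·M_3 = 6(Δ_2 - Δ_1) = -15
Natural end conditions: M_0 = M_3 = 0.
Solving: M_0 = 0, M_1 = 9/2, M_2 = -3, M_3 = 0.
On [4, 6], S(x) = 0 + 1·(x - 4) - 3/2·(x - 4)² + 1/4·(x - 4)³.
With (x - 4) = 1/2: S(9/2) = 5/32.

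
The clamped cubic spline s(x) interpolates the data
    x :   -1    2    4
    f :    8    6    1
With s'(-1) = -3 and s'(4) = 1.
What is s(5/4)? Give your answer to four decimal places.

With m_i denoting the second derivative at x_i, h_i = 3, 2, and Δ_i = (y_(i+1) − y_i)/h_i = -2/3, -5/2:
  3·m_0 + 10·m_1 + 2·m_2 = 6(Δ_1 - Δ_0) = -11
Clamped end conditions give two more equations: 2h_0·m_0 + h_0·m_1 = 6(Δ_0 - s'(-1)) = 14 and h_1·m_1 + 2h_1·m_2 = 6(s'(4) - Δ_1) = 21.
Forward elimination and back-substitution give m_0 = 127/30, m_1 = -19/5, m_2 = 143/20.
On [-1, 2], s(x) = 8 - 3·(x + 1) + 127/60·(x + 1)² - 241/540·(x + 1)³.
With (x + 1) = 9/4: s(5/4) = 8809/1280.

6.8820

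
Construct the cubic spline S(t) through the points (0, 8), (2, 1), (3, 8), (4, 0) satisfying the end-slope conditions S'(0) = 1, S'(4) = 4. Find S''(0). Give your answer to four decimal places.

-18.6818

Write σ_i for S''(x_i). With h_i = 2, 1, 1 and divided differences Δ_i = -7/2, 7, -8, the continuity of S' gives the tridiagonal system
  2·σ_0 + 6·σ_1 + 1·σ_2 = 6(Δ_1 - Δ_0) = 63
  1·σ_1 + 4·σ_2 + 1·σ_3 = 6(Δ_2 - Δ_1) = -90
Clamped end conditions give two more equations: 2h_0·σ_0 + h_0·σ_1 = 6(Δ_0 - S'(0)) = -27 and h_2·σ_2 + 2h_2·σ_3 = 6(S'(4) - Δ_2) = 72.
Solving: σ_0 = -411/22, σ_1 = 525/22, σ_2 = -471/11, σ_3 = 1263/22.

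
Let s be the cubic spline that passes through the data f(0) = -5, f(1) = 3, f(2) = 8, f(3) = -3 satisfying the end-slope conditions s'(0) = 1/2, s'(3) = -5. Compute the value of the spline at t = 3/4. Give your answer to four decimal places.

0.2078

Let m_i = s''(x_i). Step sizes h_i = 1, 1, 1; slopes of the chords Δ_i = (y_(i+1) - y_i)/h_i = 8, 5, -11.
  1·m_0 + 4·m_1 + 1·m_2 = 6(Δ_1 - Δ_0) = -18
  1·m_1 + 4·m_2 + 1·m_3 = 6(Δ_2 - Δ_1) = -96
Clamped end conditions give two more equations: 2h_0·m_0 + h_0·m_1 = 6(Δ_0 - s'(0)) = 45 and h_2·m_2 + 2h_2·m_3 = 6(s'(3) - Δ_2) = 36.
Solving: m_0 = 356/15, m_1 = -37/15, m_2 = -478/15, m_3 = 509/15.
On [0, 1], s(t) = -5 + 1/2·t + 178/15·t² - 131/30·t³.
With t = 3/4: s(3/4) = 133/640.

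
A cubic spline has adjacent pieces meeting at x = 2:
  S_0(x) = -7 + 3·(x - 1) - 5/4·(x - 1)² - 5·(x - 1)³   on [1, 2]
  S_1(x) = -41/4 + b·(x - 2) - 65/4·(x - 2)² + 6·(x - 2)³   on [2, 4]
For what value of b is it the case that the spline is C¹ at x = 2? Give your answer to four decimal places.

-14.5000

S_0'(x) = 3 - 5/2·(x - 1) - 15·(x - 1)², so S_0'(2) = -29/2. On the right, S_1'(2) = b, so b = -29/2.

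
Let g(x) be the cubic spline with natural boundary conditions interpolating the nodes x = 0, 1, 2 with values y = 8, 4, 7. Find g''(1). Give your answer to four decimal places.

Write σ_i for g''(x_i). With h_i = 1, 1 and divided differences Δ_i = -4, 3, the continuity of g' gives the tridiagonal system
  1·σ_0 + 4·σ_1 + 1·σ_2 = 6(Δ_1 - Δ_0) = 42
Natural end conditions: σ_0 = σ_2 = 0.
Hence σ_0 = 0, σ_1 = 21/2, σ_2 = 0.

10.5000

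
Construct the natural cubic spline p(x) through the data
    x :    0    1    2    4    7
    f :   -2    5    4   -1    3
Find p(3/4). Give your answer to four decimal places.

3.9022

Put σ_i = p'' at the i-th knot. Here h = (1, 1, 2, 3) and Δ = (7, -1, -5/2, 4/3), so the interior equations h_(i-1)·σ_(i-1) + 2(h_(i-1)+h_i)·σ_i + h_i·σ_(i+1) = 6(Δ_i − Δ_(i-1)) read
  1·σ_0 + 4·σ_1 + 1·σ_2 = 6(Δ_1 - Δ_0) = -48
  1·σ_1 + 6·σ_2 + 2·σ_3 = 6(Δ_2 - Δ_1) = -9
  2·σ_2 + 10·σ_3 + 3·σ_4 = 6(Δ_3 - Δ_2) = 23
Natural end conditions: σ_0 = σ_4 = 0.
Solving the tridiagonal system: σ_0 = 0, σ_1 = -1276/107, σ_2 = -32/107, σ_3 = 505/214, σ_4 = 0.
On [0, 1], p(x) = -2 + 2885/321·x + 0·x² - 638/321·x³.
With x = 3/4: p(3/4) = 13361/3424.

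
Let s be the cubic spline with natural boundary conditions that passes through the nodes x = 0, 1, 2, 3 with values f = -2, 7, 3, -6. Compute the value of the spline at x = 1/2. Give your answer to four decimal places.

3.6750

Put σ_i = s'' at the i-th knot. Here h = (1, 1, 1) and Δ = (9, -4, -9), so the interior equations h_(i-1)·σ_(i-1) + 2(h_(i-1)+h_i)·σ_i + h_i·σ_(i+1) = 6(Δ_i − Δ_(i-1)) read
  1·σ_0 + 4·σ_1 + 1·σ_2 = 6(Δ_1 - Δ_0) = -78
  1·σ_1 + 4·σ_2 + 1·σ_3 = 6(Δ_2 - Δ_1) = -30
Natural end conditions: σ_0 = σ_3 = 0.
Solving the tridiagonal system: σ_0 = 0, σ_1 = -94/5, σ_2 = -14/5, σ_3 = 0.
On [0, 1], s(x) = -2 + 182/15·x + 0·x² - 47/15·x³.
With x = 1/2: s(1/2) = 147/40.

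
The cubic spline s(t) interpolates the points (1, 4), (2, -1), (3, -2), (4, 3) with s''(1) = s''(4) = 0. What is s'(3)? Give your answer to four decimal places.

2.3333

Write σ_i for s''(x_i). With h_i = 1, 1, 1 and divided differences Δ_i = -5, -1, 5, the continuity of s' gives the tridiagonal system
  1·σ_0 + 4·σ_1 + 1·σ_2 = 6(Δ_1 - Δ_0) = 24
  1·σ_1 + 4·σ_2 + 1·σ_3 = 6(Δ_2 - Δ_1) = 36
Natural end conditions: σ_0 = σ_3 = 0.
Solving the tridiagonal system: σ_0 = 0, σ_1 = 4, σ_2 = 8, σ_3 = 0.
On [3, 4], s'(t) = b_2 + 2c_2·(t - 3) + 3d_2·(t - 3)² with b_2 = Δ_2 - h_2(2σ_2 + σ_3)/6 = 7/3, c_2 = σ_2/2 = 4, d_2 = (σ_3 - σ_2)/(6h_2) = -4/3. So s'(3) = 7/3.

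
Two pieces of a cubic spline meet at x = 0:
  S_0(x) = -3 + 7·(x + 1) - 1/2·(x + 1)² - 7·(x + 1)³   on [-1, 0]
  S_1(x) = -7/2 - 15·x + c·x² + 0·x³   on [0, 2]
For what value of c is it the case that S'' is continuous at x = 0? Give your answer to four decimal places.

S_0''(x) = -1 - 42·(x + 1), so S_0''(0) = -43. On the right, S_1''(0) = 2c, so c = -43/2.

-21.5000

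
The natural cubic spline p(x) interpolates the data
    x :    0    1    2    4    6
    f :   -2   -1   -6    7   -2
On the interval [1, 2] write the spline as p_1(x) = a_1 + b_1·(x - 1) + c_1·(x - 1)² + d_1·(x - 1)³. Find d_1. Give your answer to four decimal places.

5.2500

Put σ_i = p'' at the i-th knot. Here h = (1, 1, 2, 2) and Δ = (1, -5, 13/2, -9/2), so the interior equations h_(i-1)·σ_(i-1) + 2(h_(i-1)+h_i)·σ_i + h_i·σ_(i+1) = 6(Δ_i − Δ_(i-1)) read
  1·σ_0 + 4·σ_1 + 1·σ_2 = 6(Δ_1 - Δ_0) = -36
  1·σ_1 + 6·σ_2 + 2·σ_3 = 6(Δ_2 - Δ_1) = 69
  2·σ_2 + 8·σ_3 + 2·σ_4 = 6(Δ_3 - Δ_2) = -66
Natural end conditions: σ_0 = σ_4 = 0.
Forward elimination and back-substitution give σ_0 = 0, σ_1 = -27/2, σ_2 = 18, σ_3 = -51/4, σ_4 = 0.
On [1, 2], with p_1(x) = a_1 + b_1·(x - 1) + c_1·(x - 1)² + d_1·(x - 1)³: c_1 = σ_1/2 = -27/4, d_1 = (σ_2 - σ_1)/(6h_1) = 21/4, b_1 = Δ_1 - h_1(2σ_1 + σ_2)/6 = -7/2.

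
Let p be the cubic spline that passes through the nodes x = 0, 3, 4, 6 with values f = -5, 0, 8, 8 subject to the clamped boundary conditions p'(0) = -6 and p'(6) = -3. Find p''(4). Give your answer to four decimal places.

-8.5238

Write σ_i for p''(x_i). With h_i = 3, 1, 2 and divided differences Δ_i = 5/3, 8, 0, the continuity of p' gives the tridiagonal system
  3·σ_0 + 8·σ_1 + 1·σ_2 = 6(Δ_1 - Δ_0) = 38
  1·σ_1 + 6·σ_2 + 2·σ_3 = 6(Δ_2 - Δ_1) = -48
Clamped end conditions give two more equations: 2h_0·σ_0 + h_0·σ_1 = 6(Δ_0 - p'(0)) = 46 and h_2·σ_2 + 2h_2·σ_3 = 6(p'(6) - Δ_2) = -18.
Forward elimination and back-substitution give σ_0 = 41/7, σ_1 = 76/21, σ_2 = -179/21, σ_3 = -5/21.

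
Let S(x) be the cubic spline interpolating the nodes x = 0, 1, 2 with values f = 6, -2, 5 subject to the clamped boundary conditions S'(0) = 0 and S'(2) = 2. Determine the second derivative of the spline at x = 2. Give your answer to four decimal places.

Put σ_i = S'' at the i-th knot. Here h = (1, 1) and Δ = (-8, 7), so the interior equations h_(i-1)·σ_(i-1) + 2(h_(i-1)+h_i)·σ_i + h_i·σ_(i+1) = 6(Δ_i − Δ_(i-1)) read
  1·σ_0 + 4·σ_1 + 1·σ_2 = 6(Δ_1 - Δ_0) = 90
Clamped end conditions give two more equations: 2h_0·σ_0 + h_0·σ_1 = 6(Δ_0 - S'(0)) = -48 and h_1·σ_1 + 2h_1·σ_2 = 6(S'(2) - Δ_1) = -30.
Solving: σ_0 = -91/2, σ_1 = 43, σ_2 = -73/2.

-36.5000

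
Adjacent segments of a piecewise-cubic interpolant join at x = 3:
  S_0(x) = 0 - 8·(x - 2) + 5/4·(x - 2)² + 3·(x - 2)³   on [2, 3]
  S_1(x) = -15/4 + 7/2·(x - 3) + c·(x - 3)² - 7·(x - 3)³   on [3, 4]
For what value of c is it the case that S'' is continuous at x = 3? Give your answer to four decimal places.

S_0''(x) = 5/2 + 18·(x - 2), so S_0''(3) = 41/2. On the right, S_1''(3) = 2c, so c = 41/4.

10.2500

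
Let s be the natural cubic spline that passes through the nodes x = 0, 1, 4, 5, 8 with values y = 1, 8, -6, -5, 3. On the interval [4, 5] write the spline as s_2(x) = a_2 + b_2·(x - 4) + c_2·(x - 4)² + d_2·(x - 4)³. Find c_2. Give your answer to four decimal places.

4.3704

Write M_i for s''(x_i). With h_i = 1, 3, 1, 3 and divided differences Δ_i = 7, -14/3, 1, 8/3, the continuity of s' gives the tridiagonal system
  1·M_0 + 8·M_1 + 3·M_2 = 6(Δ_1 - Δ_0) = -70
  3·M_1 + 8·M_2 + 1·M_3 = 6(Δ_2 - Δ_1) = 34
  1·M_2 + 8·M_3 + 3·M_4 = 6(Δ_3 - Δ_2) = 10
Natural end conditions: M_0 = M_4 = 0.
Forward elimination and back-substitution give M_0 = 0, M_1 = -433/36, M_2 = 236/27, M_3 = 17/108, M_4 = 0.
On [4, 5], with s_2(x) = a_2 + b_2·(x - 4) + c_2·(x - 4)² + d_2·(x - 4)³: c_2 = M_2/2 = 118/27, d_2 = (M_3 - M_2)/(6h_2) = -103/72, b_2 = Δ_2 - h_2(2M_2 + M_3)/6 = -419/216.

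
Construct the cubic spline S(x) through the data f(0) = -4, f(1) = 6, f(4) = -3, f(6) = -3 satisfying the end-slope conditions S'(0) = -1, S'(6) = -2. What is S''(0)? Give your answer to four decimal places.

42.1538

Write M_i for S''(x_i). With h_i = 1, 3, 2 and divided differences Δ_i = 10, -3, 0, the continuity of S' gives the tridiagonal system
  1·M_0 + 8·M_1 + 3·M_2 = 6(Δ_1 - Δ_0) = -78
  3·M_1 + 10·M_2 + 2·M_3 = 6(Δ_2 - Δ_1) = 18
Clamped end conditions give two more equations: 2h_0·M_0 + h_0·M_1 = 6(Δ_0 - S'(0)) = 66 and h_2·M_2 + 2h_2·M_3 = 6(S'(6) - Δ_2) = -12.
Forward elimination and back-substitution give M_0 = 548/13, M_1 = -238/13, M_2 = 114/13, M_3 = -96/13.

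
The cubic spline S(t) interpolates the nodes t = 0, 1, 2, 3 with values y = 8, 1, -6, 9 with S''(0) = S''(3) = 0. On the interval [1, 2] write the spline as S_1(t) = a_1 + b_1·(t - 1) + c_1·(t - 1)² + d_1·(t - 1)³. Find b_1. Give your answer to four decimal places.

Write σ_i for S''(x_i). With h_i = 1, 1, 1 and divided differences Δ_i = -7, -7, 15, the continuity of S' gives the tridiagonal system
  1·σ_0 + 4·σ_1 + 1·σ_2 = 6(Δ_1 - Δ_0) = 0
  1·σ_1 + 4·σ_2 + 1·σ_3 = 6(Δ_2 - Δ_1) = 132
Natural end conditions: σ_0 = σ_3 = 0.
Solving the tridiagonal system: σ_0 = 0, σ_1 = -44/5, σ_2 = 176/5, σ_3 = 0.
On [1, 2], with S_1(t) = a_1 + b_1·(t - 1) + c_1·(t - 1)² + d_1·(t - 1)³: c_1 = σ_1/2 = -22/5, d_1 = (σ_2 - σ_1)/(6h_1) = 22/3, b_1 = Δ_1 - h_1(2σ_1 + σ_2)/6 = -149/15.

-9.9333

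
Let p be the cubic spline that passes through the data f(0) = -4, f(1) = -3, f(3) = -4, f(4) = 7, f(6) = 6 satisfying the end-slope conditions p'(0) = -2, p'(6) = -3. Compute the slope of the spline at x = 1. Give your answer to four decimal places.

0.1075

Write σ_i for p''(x_i). With h_i = 1, 2, 1, 2 and divided differences Δ_i = 1, -1/2, 11, -1/2, the continuity of p' gives the tridiagonal system
  1·σ_0 + 6·σ_1 + 2·σ_2 = 6(Δ_1 - Δ_0) = -9
  2·σ_1 + 6·σ_2 + 1·σ_3 = 6(Δ_2 - Δ_1) = 69
  1·σ_2 + 6·σ_3 + 2·σ_4 = 6(Δ_3 - Δ_2) = -69
Clamped end conditions give two more equations: 2h_0·σ_0 + h_0·σ_1 = 6(Δ_0 - p'(0)) = 18 and h_3·σ_3 + 2h_3·σ_4 = 6(p'(6) - Δ_3) = -15.
Hence σ_0 = 1282/93, σ_1 = -890/93, σ_2 = 3221/186, σ_3 = -1466/93, σ_4 = 1537/372.
On [1, 3], p'(x) = b_1 + 2c_1·(x - 1) + 3d_1·(x - 1)² with b_1 = Δ_1 - h_1(2σ_1 + σ_2)/6 = 10/93, c_1 = σ_1/2 = -445/93, d_1 = (σ_2 - σ_1)/(6h_1) = 1667/744. So p'(1) = 10/93.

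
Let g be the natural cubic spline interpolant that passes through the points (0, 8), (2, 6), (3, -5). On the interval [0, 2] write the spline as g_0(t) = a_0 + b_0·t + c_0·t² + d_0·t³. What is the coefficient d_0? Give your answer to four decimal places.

Let σ_i = g''(x_i). Step sizes h_i = 2, 1; slopes of the chords Δ_i = (y_(i+1) - y_i)/h_i = -1, -11.
  2·σ_0 + 6·σ_1 + 1·σ_2 = 6(Δ_1 - Δ_0) = -60
Natural end conditions: σ_0 = σ_2 = 0.
Solving the tridiagonal system: σ_0 = 0, σ_1 = -10, σ_2 = 0.
On [0, 2], with g_0(t) = a_0 + b_0·t + c_0·t² + d_0·t³: c_0 = σ_0/2 = 0, d_0 = (σ_1 - σ_0)/(6h_0) = -5/6, b_0 = Δ_0 - h_0(2σ_0 + σ_1)/6 = 7/3.

-0.8333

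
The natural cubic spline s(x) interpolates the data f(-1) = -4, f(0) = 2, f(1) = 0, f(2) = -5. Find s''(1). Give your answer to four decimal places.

Put m_i = s'' at the i-th knot. Here h = (1, 1, 1) and Δ = (6, -2, -5), so the interior equations h_(i-1)·m_(i-1) + 2(h_(i-1)+h_i)·m_i + h_i·m_(i+1) = 6(Δ_i − Δ_(i-1)) read
  1·m_0 + 4·m_1 + 1·m_2 = 6(Δ_1 - Δ_0) = -48
  1·m_1 + 4·m_2 + 1·m_3 = 6(Δ_2 - Δ_1) = -18
Natural end conditions: m_0 = m_3 = 0.
Solving the tridiagonal system: m_0 = 0, m_1 = -58/5, m_2 = -8/5, m_3 = 0.

-1.6000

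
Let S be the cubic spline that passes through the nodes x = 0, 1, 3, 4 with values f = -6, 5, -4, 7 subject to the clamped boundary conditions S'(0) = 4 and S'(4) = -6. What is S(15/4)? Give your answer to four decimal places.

Put σ_i = S'' at the i-th knot. Here h = (1, 2, 1) and Δ = (11, -9/2, 11), so the interior equations h_(i-1)·σ_(i-1) + 2(h_(i-1)+h_i)·σ_i + h_i·σ_(i+1) = 6(Δ_i − Δ_(i-1)) read
  1·σ_0 + 6·σ_1 + 2·σ_2 = 6(Δ_1 - Δ_0) = -93
  2·σ_1 + 6·σ_2 + 1·σ_3 = 6(Δ_2 - Δ_1) = 93
Clamped end conditions give two more equations: 2h_0·σ_0 + h_0·σ_1 = 6(Δ_0 - S'(0)) = 42 and h_2·σ_2 + 2h_2·σ_3 = 6(S'(4) - Δ_2) = -102.
Forward elimination and back-substitution give σ_0 = 269/7, σ_1 = -244/7, σ_2 = 272/7, σ_3 = -493/7.
On [3, 4], S(x) = -4 + 137/14·(x - 3) + 136/7·(x - 3)² - 255/14·(x - 3)³.
With (x - 3) = 3/4: S(15/4) = 5899/896.

6.5837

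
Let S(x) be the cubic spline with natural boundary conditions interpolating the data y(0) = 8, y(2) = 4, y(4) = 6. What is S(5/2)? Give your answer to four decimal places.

4.0078

Put M_i = S'' at the i-th knot. Here h = (2, 2) and Δ = (-2, 1), so the interior equations h_(i-1)·M_(i-1) + 2(h_(i-1)+h_i)·M_i + h_i·M_(i+1) = 6(Δ_i − Δ_(i-1)) read
  2·M_0 + 8·M_1 + 2·M_2 = 6(Δ_1 - Δ_0) = 18
Natural end conditions: M_0 = M_2 = 0.
Solving: M_0 = 0, M_1 = 9/4, M_2 = 0.
On [2, 4], S(x) = 4 - 1/2·(x - 2) + 9/8·(x - 2)² - 3/16·(x - 2)³.
With (x - 2) = 1/2: S(5/2) = 513/128.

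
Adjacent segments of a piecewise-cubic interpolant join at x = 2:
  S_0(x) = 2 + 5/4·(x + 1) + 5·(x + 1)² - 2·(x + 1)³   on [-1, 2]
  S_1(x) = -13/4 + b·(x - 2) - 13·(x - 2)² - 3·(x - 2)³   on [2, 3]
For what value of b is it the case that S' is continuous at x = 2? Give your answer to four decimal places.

-22.7500

S_0'(x) = 5/4 + 10·(x + 1) - 6·(x + 1)², so S_0'(2) = -91/4. On the right, S_1'(2) = b, so b = -91/4.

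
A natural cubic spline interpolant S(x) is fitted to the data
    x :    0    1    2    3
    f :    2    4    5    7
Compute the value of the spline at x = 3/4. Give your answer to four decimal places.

3.6094

Write M_i for S''(x_i). With h_i = 1, 1, 1 and divided differences Δ_i = 2, 1, 2, the continuity of S' gives the tridiagonal system
  1·M_0 + 4·M_1 + 1·M_2 = 6(Δ_1 - Δ_0) = -6
  1·M_1 + 4·M_2 + 1·M_3 = 6(Δ_2 - Δ_1) = 6
Natural end conditions: M_0 = M_3 = 0.
Forward elimination and back-substitution give M_0 = 0, M_1 = -2, M_2 = 2, M_3 = 0.
On [0, 1], S(x) = 2 + 7/3·x + 0·x² - 1/3·x³.
With x = 3/4: S(3/4) = 231/64.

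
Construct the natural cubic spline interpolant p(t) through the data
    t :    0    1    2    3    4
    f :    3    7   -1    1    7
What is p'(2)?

-5

Write M_i for p''(x_i). With h_i = 1, 1, 1, 1 and divided differences Δ_i = 4, -8, 2, 6, the continuity of p' gives the tridiagonal system
  1·M_0 + 4·M_1 + 1·M_2 = 6(Δ_1 - Δ_0) = -72
  1·M_1 + 4·M_2 + 1·M_3 = 6(Δ_2 - Δ_1) = 60
  1·M_2 + 4·M_3 + 1·M_4 = 6(Δ_3 - Δ_2) = 24
Natural end conditions: M_0 = M_4 = 0.
Solving the tridiagonal system: M_0 = 0, M_1 = -162/7, M_2 = 144/7, M_3 = 6/7, M_4 = 0.
On [2, 3], p'(t) = b_2 + 2c_2·(t - 2) + 3d_2·(t - 2)² with b_2 = Δ_2 - h_2(2M_2 + M_3)/6 = -5, c_2 = M_2/2 = 72/7, d_2 = (M_3 - M_2)/(6h_2) = -23/7. So p'(2) = -5.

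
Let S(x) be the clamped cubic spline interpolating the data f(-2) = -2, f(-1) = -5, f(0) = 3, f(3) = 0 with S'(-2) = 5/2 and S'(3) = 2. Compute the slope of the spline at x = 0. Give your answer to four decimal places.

Write m_i for S''(x_i). With h_i = 1, 1, 3 and divided differences Δ_i = -3, 8, -1, the continuity of S' gives the tridiagonal system
  1·m_0 + 4·m_1 + 1·m_2 = 6(Δ_1 - Δ_0) = 66
  1·m_1 + 8·m_2 + 3·m_3 = 6(Δ_2 - Δ_1) = -54
Clamped end conditions give two more equations: 2h_0·m_0 + h_0·m_1 = 6(Δ_0 - S'(-2)) = -33 and h_2·m_2 + 2h_2·m_3 = 6(S'(3) - Δ_2) = 18.
Solving: m_0 = -878/29, m_1 = 799/29, m_2 = -404/29, m_3 = 289/29.
On [0, 3], S'(x) = b_2 + 2c_2·x + 3d_2·x² with b_2 = Δ_2 - h_2(2m_2 + m_3)/6 = 461/58, c_2 = m_2/2 = -202/29, d_2 = (m_3 - m_2)/(6h_2) = 77/58. So S'(0) = 461/58.

7.9483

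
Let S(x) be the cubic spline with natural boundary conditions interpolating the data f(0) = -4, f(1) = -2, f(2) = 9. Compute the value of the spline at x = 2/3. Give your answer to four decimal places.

Write m_i for S''(x_i). With h_i = 1, 1 and divided differences Δ_i = 2, 11, the continuity of S' gives the tridiagonal system
  1·m_0 + 4·m_1 + 1·m_2 = 6(Δ_1 - Δ_0) = 54
Natural end conditions: m_0 = m_2 = 0.
Solving the tridiagonal system: m_0 = 0, m_1 = 27/2, m_2 = 0.
On [0, 1], S(x) = -4 - 1/4·x + 0·x² + 9/4·x³.
With x = 2/3: S(2/3) = -7/2.

-3.5000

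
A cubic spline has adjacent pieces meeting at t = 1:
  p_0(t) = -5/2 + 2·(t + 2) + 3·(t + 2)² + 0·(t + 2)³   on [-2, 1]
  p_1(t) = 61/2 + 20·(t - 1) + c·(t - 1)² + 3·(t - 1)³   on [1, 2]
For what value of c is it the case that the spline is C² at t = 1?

3

p_0''(t) = 6 + 0·(t + 2), so p_0''(1) = 6. On the right, p_1''(1) = 2c, so c = 3.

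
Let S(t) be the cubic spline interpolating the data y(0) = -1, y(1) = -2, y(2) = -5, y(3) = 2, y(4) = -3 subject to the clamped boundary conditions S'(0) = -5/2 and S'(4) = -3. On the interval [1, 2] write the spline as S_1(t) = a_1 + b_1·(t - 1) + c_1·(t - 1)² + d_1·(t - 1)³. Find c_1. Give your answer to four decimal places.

-5.9821

Put M_i = S'' at the i-th knot. Here h = (1, 1, 1, 1) and Δ = (-1, -3, 7, -5), so the interior equations h_(i-1)·M_(i-1) + 2(h_(i-1)+h_i)·M_i + h_i·M_(i+1) = 6(Δ_i − Δ_(i-1)) read
  1·M_0 + 4·M_1 + 1·M_2 = 6(Δ_1 - Δ_0) = -12
  1·M_1 + 4·M_2 + 1·M_3 = 6(Δ_2 - Δ_1) = 60
  1·M_2 + 4·M_3 + 1·M_4 = 6(Δ_3 - Δ_2) = -72
Clamped end conditions give two more equations: 2h_0·M_0 + h_0·M_1 = 6(Δ_0 - S'(0)) = 9 and h_3·M_3 + 2h_3·M_4 = 6(S'(4) - Δ_3) = 12.
Solving: M_0 = 587/56, M_1 = -335/28, M_2 = 203/8, M_3 = -827/28, M_4 = 1163/56.
On [1, 2], with S_1(t) = a_1 + b_1·(t - 1) + c_1·(t - 1)² + d_1·(t - 1)³: c_1 = M_1/2 = -335/56, d_1 = (M_2 - M_1)/(6h_1) = 697/112, b_1 = Δ_1 - h_1(2M_1 + M_2)/6 = -363/112.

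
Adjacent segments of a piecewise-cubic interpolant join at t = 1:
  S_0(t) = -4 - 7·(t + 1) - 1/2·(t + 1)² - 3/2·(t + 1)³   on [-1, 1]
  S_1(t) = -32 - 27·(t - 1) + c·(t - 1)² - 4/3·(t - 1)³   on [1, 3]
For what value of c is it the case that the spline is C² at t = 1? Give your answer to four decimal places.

S_0''(t) = -1 - 9·(t + 1), so S_0''(1) = -19. On the right, S_1''(1) = 2c, so c = -19/2.

-9.5000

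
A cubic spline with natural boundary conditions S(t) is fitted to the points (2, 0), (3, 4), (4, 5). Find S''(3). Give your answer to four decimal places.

Put σ_i = S'' at the i-th knot. Here h = (1, 1) and Δ = (4, 1), so the interior equations h_(i-1)·σ_(i-1) + 2(h_(i-1)+h_i)·σ_i + h_i·σ_(i+1) = 6(Δ_i − Δ_(i-1)) read
  1·σ_0 + 4·σ_1 + 1·σ_2 = 6(Δ_1 - Δ_0) = -18
Natural end conditions: σ_0 = σ_2 = 0.
Solving: σ_0 = 0, σ_1 = -9/2, σ_2 = 0.

-4.5000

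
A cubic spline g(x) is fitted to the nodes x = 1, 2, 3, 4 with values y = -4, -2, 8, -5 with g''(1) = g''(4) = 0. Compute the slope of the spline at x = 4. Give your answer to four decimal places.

-19.6667

Write M_i for g''(x_i). With h_i = 1, 1, 1 and divided differences Δ_i = 2, 10, -13, the continuity of g' gives the tridiagonal system
  1·M_0 + 4·M_1 + 1·M_2 = 6(Δ_1 - Δ_0) = 48
  1·M_1 + 4·M_2 + 1·M_3 = 6(Δ_2 - Δ_1) = -138
Natural end conditions: M_0 = M_3 = 0.
Forward elimination and back-substitution give M_0 = 0, M_1 = 22, M_2 = -40, M_3 = 0.
On [3, 4], g'(x) = b_2 + 2c_2·(x - 3) + 3d_2·(x - 3)² with b_2 = Δ_2 - h_2(2M_2 + M_3)/6 = 1/3, c_2 = M_2/2 = -20, d_2 = (M_3 - M_2)/(6h_2) = 20/3. So g'(4) = -59/3.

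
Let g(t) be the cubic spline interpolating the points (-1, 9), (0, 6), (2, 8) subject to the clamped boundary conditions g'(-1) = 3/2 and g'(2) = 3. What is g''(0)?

Write σ_i for g''(x_i). With h_i = 1, 2 and divided differences Δ_i = -3, 1, the continuity of g' gives the tridiagonal system
  1·σ_0 + 6·σ_1 + 2·σ_2 = 6(Δ_1 - Δ_0) = 24
Clamped end conditions give two more equations: 2h_0·σ_0 + h_0·σ_1 = 6(Δ_0 - g'(-1)) = -27 and h_1·σ_1 + 2h_1·σ_2 = 6(g'(2) - Δ_1) = 12.
Solving the tridiagonal system: σ_0 = -17, σ_1 = 7, σ_2 = -1/2.

7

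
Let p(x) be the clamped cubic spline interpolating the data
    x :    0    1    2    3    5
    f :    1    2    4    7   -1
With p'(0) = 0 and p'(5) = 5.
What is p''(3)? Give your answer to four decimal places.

-14.8780

Let M_i = p''(x_i). Step sizes h_i = 1, 1, 1, 2; slopes of the chords Δ_i = (y_(i+1) - y_i)/h_i = 1, 2, 3, -4.
  1·M_0 + 4·M_1 + 1·M_2 = 6(Δ_1 - Δ_0) = 6
  1·M_1 + 4·M_2 + 1·M_3 = 6(Δ_2 - Δ_1) = 6
  1·M_2 + 6·M_3 + 2·M_4 = 6(Δ_3 - Δ_2) = -42
Clamped end conditions give two more equations: 2h_0·M_0 + h_0·M_1 = 6(Δ_0 - p'(0)) = 6 and h_3·M_3 + 2h_3·M_4 = 6(p'(5) - Δ_3) = 54.
Forward elimination and back-substitution give M_0 = 137/41, M_1 = -28/41, M_2 = 221/41, M_3 = -610/41, M_4 = 1717/82.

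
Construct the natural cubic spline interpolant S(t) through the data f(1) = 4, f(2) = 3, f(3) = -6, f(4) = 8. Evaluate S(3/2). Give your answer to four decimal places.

Put σ_i = S'' at the i-th knot. Here h = (1, 1, 1) and Δ = (-1, -9, 14), so the interior equations h_(i-1)·σ_(i-1) + 2(h_(i-1)+h_i)·σ_i + h_i·σ_(i+1) = 6(Δ_i − Δ_(i-1)) read
  1·σ_0 + 4·σ_1 + 1·σ_2 = 6(Δ_1 - Δ_0) = -48
  1·σ_1 + 4·σ_2 + 1·σ_3 = 6(Δ_2 - Δ_1) = 138
Natural end conditions: σ_0 = σ_3 = 0.
Solving the tridiagonal system: σ_0 = 0, σ_1 = -22, σ_2 = 40, σ_3 = 0.
On [1, 2], S(t) = 4 + 8/3·(t - 1) + 0·(t - 1)² - 11/3·(t - 1)³.
With (t - 1) = 1/2: S(3/2) = 39/8.

4.8750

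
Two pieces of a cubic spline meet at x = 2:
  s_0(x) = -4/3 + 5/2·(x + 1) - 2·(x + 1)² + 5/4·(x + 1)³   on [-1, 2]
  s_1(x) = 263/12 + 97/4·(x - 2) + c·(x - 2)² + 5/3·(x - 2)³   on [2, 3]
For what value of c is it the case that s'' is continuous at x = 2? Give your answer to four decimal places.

9.2500

s_0''(x) = -4 + 15/2·(x + 1), so s_0''(2) = 37/2. On the right, s_1''(2) = 2c, so c = 37/4.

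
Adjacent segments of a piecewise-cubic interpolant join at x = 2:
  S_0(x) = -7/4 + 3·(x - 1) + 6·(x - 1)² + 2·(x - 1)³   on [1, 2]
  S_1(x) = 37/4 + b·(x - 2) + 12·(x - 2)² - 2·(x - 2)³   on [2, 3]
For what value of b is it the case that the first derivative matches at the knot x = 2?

S_0'(x) = 3 + 12·(x - 1) + 6·(x - 1)², so S_0'(2) = 21. On the right, S_1'(2) = b, so b = 21.

21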